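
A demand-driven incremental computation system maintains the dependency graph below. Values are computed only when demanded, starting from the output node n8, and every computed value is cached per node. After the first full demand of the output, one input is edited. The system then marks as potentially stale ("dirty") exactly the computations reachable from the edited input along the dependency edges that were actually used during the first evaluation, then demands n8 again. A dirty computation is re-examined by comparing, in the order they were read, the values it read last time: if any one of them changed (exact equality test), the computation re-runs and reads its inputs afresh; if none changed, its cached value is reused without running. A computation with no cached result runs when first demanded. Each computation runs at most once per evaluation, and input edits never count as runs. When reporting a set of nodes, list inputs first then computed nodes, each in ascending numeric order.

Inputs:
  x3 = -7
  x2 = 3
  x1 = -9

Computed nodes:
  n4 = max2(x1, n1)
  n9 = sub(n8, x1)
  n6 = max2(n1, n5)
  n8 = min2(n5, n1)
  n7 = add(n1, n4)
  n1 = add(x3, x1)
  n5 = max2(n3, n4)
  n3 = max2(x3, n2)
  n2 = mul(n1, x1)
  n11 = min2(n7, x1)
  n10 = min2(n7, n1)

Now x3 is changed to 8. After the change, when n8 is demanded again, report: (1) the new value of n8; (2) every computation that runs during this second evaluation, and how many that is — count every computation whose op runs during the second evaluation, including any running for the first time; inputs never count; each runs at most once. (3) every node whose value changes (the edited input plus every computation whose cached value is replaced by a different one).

New value of n8: -1.
Computations that run: n1, n2, n3, n4, n5, n8 — 6 in total.
Values that change: x3, n1, n2, n3, n4, n5, n8.

First evaluation (everything demanded from the output):
  n1 = add(-7, -9) = -16
  n2 = mul(-16, -9) = 144
  n3 = max2(-7, 144) = 144
  n4 = max2(-9, -16) = -9
  n5 = max2(144, -9) = 144
  n8 = min2(144, -16) = -16

Propagation after the edit:
  n1: runs — x3 -7->8; result -1.
  n2: runs — n1 -16->-1; result 9.
  n3: runs — x3 -7->8; n2 144->9; result 9.
  n4: runs — n1 -16->-1; result -1.
  n5: runs — n3 144->9; n4 -9->-1; result 9.
  n8: runs — n5 144->9; n1 -16->-1; result -1.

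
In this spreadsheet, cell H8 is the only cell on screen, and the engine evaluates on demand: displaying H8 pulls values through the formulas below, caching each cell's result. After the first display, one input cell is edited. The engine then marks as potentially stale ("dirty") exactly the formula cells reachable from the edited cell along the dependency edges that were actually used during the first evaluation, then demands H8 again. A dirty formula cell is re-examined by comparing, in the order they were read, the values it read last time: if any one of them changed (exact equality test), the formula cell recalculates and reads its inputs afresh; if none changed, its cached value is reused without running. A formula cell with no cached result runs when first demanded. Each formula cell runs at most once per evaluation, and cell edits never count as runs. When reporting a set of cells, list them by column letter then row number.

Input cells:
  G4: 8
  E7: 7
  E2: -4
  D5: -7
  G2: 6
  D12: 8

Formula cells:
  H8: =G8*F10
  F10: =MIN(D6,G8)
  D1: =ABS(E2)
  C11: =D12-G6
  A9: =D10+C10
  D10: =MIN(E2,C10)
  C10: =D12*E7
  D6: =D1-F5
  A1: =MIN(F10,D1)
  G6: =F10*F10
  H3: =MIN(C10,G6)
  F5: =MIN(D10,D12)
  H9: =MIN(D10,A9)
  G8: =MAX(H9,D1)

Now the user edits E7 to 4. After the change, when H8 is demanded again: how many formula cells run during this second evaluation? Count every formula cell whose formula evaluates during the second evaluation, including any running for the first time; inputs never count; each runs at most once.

Run set: A9, C10, D10, H9 (4 run).
The important point: at F5 every value read last time is unchanged, so the dirty flag clears without a run.

Initial pass — values computed on the first demand:
  C10 = 8 * 7 = 56
  D1 = ABS(-4) = 4
  D10 = MIN(-4, 56) = -4
  A9 = -4 + 56 = 52
  F5 = MIN(-4, 8) = -4
  D6 = 4 - -4 = 8
  H9 = MIN(-4, 52) = -4
  G8 = MAX(-4, 4) = 4
  F10 = MIN(8, 4) = 4
  H8 = 4 * 4 = 16

Second demand — change propagation:
  C10: re-runs because E7 7->4; new result 32.
  D10: re-runs because C10 56->32; new result -4 (unchanged).
  A9: re-runs because C10 56->32; new result 28.
  F5: re-examined; everything it read last time is the same (D10 unchanged, D12 unchanged) — cache -4 kept, no run.
  D6: re-examined; everything it read last time is the same (D1 unchanged, F5 unchanged) — cache 8 kept, no run.
  H9: re-runs because A9 52->28; new result -4 (unchanged).
  G8: re-examined; everything it read last time is the same (H9 unchanged, D1 unchanged) — cache 4 kept, no run.
  F10: re-examined; everything it read last time is the same (D6 unchanged, G8 unchanged) — cache 4 kept, no run.
  H8: re-examined; everything it read last time is the same (G8 unchanged, F10 unchanged) — cache 16 kept, no run.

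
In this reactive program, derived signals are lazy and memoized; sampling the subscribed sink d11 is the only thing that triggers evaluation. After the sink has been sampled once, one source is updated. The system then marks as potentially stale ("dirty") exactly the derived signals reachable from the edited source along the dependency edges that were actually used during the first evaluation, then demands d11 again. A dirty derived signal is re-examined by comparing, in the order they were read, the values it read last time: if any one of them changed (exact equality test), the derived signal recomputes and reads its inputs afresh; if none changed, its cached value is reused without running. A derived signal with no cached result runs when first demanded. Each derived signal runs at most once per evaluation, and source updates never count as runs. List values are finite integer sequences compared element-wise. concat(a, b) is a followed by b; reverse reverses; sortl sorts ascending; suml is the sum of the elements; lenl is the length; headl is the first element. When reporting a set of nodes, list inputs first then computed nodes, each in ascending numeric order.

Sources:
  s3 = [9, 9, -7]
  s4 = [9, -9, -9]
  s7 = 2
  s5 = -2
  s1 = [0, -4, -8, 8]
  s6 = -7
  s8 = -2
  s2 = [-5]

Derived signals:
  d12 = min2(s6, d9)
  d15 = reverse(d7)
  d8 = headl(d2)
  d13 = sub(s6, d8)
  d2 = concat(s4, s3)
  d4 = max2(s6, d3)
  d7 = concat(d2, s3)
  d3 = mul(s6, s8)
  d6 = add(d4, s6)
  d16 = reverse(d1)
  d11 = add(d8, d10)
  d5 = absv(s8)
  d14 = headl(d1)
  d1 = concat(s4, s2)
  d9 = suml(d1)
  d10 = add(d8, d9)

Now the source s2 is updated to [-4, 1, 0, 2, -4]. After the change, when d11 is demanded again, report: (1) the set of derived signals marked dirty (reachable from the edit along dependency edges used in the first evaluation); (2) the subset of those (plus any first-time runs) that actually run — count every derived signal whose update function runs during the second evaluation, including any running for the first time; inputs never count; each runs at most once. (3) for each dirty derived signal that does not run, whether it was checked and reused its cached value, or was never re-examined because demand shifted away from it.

First demand of the output computes:
  d1 = concat([9, -9, -9], [-5]) = [9, -9, -9, -5]
  d2 = concat([9, -9, -9], [9, 9, -7]) = [9, -9, -9, 9, 9, -7]
  d8 = headl([9, -9, -9, 9, 9, -7]) = 9
  d9 = suml([9, -9, -9, -5]) = -14
  d10 = add(9, -14) = -5
  d11 = add(9, -5) = 4

After the edit, cleaning proceeds:
  d1: a read changed (s2 [-5]->[-4, 1, 0, 2, -4]) — executes, giving [9, -9, -9, -4, 1, 0, 2, -4].
  d9: a read changed (d1 [9, -9, -9, -5]->[9, -9, -9, -4, 1, 0, 2, -4]) — executes, giving -14 — identical to its old value.
  d10: dirty, but its reads are unchanged (d8 unchanged, d9 unchanged); cached -5 stands.
  d11: dirty, but its reads are unchanged (d8 unchanged, d10 unchanged); cached 4 stands.

Note the absorption at d9: it re-runs yet its value is the same, leaving the output's value untouched.

The edit dirties: d1, d9, d10, d11.
2 derived signals run: d1, d9.
Cache hits after checking: d10, d11.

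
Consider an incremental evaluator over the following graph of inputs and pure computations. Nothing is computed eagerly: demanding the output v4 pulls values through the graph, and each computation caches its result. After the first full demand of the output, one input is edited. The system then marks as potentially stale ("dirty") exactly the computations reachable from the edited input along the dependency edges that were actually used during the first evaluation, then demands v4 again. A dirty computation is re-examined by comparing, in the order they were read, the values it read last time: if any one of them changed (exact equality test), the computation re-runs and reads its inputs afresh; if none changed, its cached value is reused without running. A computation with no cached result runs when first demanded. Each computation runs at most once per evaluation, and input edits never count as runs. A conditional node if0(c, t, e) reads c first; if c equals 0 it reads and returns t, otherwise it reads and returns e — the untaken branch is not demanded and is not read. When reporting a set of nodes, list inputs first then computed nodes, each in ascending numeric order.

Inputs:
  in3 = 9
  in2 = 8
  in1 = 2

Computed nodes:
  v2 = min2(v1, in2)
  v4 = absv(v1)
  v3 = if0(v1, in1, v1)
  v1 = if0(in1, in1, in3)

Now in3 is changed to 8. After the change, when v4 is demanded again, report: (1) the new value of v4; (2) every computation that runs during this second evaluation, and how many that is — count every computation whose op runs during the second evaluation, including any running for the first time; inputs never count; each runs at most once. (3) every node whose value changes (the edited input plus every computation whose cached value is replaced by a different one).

v4 now evaluates to 8.
Run set: v1, v4 (2 run).
Changed values: in3, v1, v4.

Initial pass — values computed on the first demand:
  v1 = if0(in1=2 -> else branch in3) = 9
  v4 = absv(9) = 9

Second demand — change propagation:
  v1: re-runs because in3 9->8; new result 8.
  v4: re-runs because v1 9->8; new result 8.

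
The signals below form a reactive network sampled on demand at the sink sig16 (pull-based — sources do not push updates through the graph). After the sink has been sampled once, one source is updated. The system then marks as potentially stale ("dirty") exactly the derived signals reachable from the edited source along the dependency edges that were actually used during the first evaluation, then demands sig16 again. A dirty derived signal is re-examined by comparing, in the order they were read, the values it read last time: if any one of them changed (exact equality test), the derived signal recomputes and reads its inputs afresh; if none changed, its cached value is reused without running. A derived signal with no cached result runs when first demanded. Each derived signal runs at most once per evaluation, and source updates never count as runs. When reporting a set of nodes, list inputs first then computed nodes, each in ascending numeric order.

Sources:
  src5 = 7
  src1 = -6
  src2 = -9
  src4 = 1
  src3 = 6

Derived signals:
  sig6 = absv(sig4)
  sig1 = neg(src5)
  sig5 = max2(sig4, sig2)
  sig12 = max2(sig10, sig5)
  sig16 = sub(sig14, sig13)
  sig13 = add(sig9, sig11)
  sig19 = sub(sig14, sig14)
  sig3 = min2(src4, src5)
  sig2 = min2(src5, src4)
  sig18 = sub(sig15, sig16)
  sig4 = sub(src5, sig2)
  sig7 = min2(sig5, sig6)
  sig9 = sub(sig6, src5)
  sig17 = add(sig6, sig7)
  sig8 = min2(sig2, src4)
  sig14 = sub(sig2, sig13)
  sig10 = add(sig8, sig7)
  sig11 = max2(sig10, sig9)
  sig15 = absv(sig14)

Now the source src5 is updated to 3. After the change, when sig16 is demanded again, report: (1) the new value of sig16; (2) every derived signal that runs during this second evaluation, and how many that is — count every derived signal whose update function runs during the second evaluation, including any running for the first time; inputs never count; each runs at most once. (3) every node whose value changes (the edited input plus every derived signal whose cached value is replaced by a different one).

sig16 now evaluates to -3.
Run set: sig2, sig4, sig5, sig6, sig7, sig9, sig10, sig11, sig13, sig14, sig16 (11 run).
Changed values: src5, sig4, sig5, sig6, sig7, sig10, sig11, sig13, sig14, sig16.
The important point: at sig8 every value read last time is unchanged, so the dirty flag clears without a run.

Initial pass — values computed on the first demand:
  sig2 = min2(7, 1) = 1
  sig4 = sub(7, 1) = 6
  sig5 = max2(6, 1) = 6
  sig6 = absv(6) = 6
  sig7 = min2(6, 6) = 6
  sig8 = min2(1, 1) = 1
  sig9 = sub(6, 7) = -1
  sig10 = add(1, 6) = 7
  sig11 = max2(7, -1) = 7
  sig13 = add(-1, 7) = 6
  sig14 = sub(1, 6) = -5
  sig16 = sub(-5, 6) = -11

Second demand — change propagation:
  sig2: re-runs because src5 7->3; new result 1 (unchanged).
  sig4: re-runs because src5 7->3; new result 2.
  sig5: re-runs because sig4 6->2; new result 2.
  sig6: re-runs because sig4 6->2; new result 2.
  sig7: re-runs because sig5 6->2; sig6 6->2; new result 2.
  sig8: re-examined; everything it read last time is the same (sig2 unchanged, src4 unchanged) — cache 1 kept, no run.
  sig9: re-runs because sig6 6->2; src5 7->3; new result -1 (unchanged).
  sig10: re-runs because sig7 6->2; new result 3.
  sig11: re-runs because sig10 7->3; new result 3.
  sig13: re-runs because sig11 7->3; new result 2.
  sig14: re-runs because sig13 6->2; new result -1.
  sig16: re-runs because sig14 -5->-1; sig13 6->2; new result -3.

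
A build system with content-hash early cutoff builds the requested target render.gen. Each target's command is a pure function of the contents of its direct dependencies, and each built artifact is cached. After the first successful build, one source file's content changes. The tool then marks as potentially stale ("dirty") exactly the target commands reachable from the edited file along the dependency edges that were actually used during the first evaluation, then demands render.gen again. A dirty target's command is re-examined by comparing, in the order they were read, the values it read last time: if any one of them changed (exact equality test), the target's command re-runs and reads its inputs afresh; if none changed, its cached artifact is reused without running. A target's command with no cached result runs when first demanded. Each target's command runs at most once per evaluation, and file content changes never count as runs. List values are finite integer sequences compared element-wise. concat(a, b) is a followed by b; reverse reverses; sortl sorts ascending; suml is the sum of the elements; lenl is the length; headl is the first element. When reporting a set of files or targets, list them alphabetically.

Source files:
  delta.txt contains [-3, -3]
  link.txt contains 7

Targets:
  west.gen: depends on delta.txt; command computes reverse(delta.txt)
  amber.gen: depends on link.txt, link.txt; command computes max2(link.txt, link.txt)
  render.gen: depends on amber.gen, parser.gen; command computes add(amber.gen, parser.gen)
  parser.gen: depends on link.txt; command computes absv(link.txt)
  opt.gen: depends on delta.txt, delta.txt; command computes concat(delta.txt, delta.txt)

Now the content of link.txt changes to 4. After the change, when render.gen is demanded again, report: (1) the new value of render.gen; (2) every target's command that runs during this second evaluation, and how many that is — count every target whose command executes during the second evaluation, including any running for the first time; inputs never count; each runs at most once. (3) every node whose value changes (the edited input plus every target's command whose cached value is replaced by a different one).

New value of render.gen: 8.
Target commands that run: amber.gen, parser.gen, render.gen — 3 in total.
Values that change: amber.gen, link.txt, parser.gen, render.gen.

First evaluation (everything demanded from the output):
  amber.gen = max2(7, 7) = 7
  parser.gen = absv(7) = 7
  render.gen = add(7, 7) = 14

Propagation after the edit:
  amber.gen: runs — link.txt 7->4; link.txt 7->4; result 4.
  parser.gen: runs — link.txt 7->4; result 4.
  render.gen: runs — amber.gen 7->4; parser.gen 7->4; result 8.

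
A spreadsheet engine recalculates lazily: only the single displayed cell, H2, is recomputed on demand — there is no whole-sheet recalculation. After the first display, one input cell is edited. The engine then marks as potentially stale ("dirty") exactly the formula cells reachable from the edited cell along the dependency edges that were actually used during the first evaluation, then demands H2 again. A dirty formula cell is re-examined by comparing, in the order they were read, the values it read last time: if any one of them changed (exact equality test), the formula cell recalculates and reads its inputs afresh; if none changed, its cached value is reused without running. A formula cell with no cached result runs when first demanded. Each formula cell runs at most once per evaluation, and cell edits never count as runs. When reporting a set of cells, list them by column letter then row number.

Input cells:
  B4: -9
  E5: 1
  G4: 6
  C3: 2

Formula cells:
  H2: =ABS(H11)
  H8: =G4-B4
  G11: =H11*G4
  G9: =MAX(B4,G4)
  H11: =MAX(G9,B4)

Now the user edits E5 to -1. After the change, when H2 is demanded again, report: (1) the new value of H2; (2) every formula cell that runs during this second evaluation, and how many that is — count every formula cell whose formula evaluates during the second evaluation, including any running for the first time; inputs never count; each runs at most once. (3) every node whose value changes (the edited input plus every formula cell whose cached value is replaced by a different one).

New value of H2: 6.
Formula cells that run: none — 0 in total.
Values that change: E5.
Key observation: E5 is never demanded by the output, so the edit triggers no recomputation at all.

First evaluation (everything demanded from the output):
  G9 = MAX(-9, 6) = 6
  H11 = MAX(6, -9) = 6
  H2 = ABS(6) = 6

Propagation after the edit:
  E5 feeds no computation that the output demands — nothing is marked dirty and nothing runs.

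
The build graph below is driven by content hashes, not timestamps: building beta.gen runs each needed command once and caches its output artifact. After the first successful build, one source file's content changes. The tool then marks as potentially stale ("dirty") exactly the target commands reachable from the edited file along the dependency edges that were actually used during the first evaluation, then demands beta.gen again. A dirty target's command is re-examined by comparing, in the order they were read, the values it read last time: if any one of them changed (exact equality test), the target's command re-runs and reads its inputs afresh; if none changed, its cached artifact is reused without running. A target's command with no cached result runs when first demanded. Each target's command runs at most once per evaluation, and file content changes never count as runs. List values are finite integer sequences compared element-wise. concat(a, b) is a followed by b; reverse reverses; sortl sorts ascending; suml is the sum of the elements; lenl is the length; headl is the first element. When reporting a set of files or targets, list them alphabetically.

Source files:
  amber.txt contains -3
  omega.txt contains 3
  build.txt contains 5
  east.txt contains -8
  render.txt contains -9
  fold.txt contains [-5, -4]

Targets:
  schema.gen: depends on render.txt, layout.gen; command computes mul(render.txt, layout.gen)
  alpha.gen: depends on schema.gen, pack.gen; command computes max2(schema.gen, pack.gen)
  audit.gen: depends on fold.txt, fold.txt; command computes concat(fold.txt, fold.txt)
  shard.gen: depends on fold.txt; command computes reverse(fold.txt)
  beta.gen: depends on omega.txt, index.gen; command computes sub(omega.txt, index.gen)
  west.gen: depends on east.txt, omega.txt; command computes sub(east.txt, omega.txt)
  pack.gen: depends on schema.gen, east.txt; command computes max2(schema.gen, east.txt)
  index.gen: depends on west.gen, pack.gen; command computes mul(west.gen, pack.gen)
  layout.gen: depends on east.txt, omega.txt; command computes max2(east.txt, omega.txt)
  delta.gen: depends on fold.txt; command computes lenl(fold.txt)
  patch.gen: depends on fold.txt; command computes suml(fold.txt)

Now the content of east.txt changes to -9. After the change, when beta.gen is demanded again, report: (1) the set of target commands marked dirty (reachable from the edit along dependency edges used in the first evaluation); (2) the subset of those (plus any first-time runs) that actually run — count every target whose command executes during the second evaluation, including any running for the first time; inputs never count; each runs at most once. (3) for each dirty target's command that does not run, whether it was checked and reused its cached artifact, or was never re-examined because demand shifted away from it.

Dirty set: beta.gen, index.gen, layout.gen, pack.gen, schema.gen, west.gen.
Run set: beta.gen, index.gen, layout.gen, pack.gen, west.gen (5 run).
Re-examined without running (cache reused): schema.gen.
The important point: at schema.gen every value read last time is unchanged, so the dirty flag clears without a run.

Initial pass — values computed on the first demand:
  layout.gen = max2(-8, 3) = 3
  schema.gen = mul(-9, 3) = -27
  pack.gen = max2(-27, -8) = -8
  west.gen = sub(-8, 3) = -11
  index.gen = mul(-11, -8) = 88
  beta.gen = sub(3, 88) = -85

Second demand — change propagation:
  layout.gen: re-runs because east.txt -8->-9; new result 3 (unchanged).
  schema.gen: re-examined; everything it read last time is the same (render.txt unchanged, layout.gen unchanged) — cache -27 kept, no run.
  pack.gen: re-runs because east.txt -8->-9; new result -9.
  west.gen: re-runs because east.txt -8->-9; new result -12.
  index.gen: re-runs because west.gen -11->-12; pack.gen -8->-9; new result 108.
  beta.gen: re-runs because index.gen 88->108; new result -105.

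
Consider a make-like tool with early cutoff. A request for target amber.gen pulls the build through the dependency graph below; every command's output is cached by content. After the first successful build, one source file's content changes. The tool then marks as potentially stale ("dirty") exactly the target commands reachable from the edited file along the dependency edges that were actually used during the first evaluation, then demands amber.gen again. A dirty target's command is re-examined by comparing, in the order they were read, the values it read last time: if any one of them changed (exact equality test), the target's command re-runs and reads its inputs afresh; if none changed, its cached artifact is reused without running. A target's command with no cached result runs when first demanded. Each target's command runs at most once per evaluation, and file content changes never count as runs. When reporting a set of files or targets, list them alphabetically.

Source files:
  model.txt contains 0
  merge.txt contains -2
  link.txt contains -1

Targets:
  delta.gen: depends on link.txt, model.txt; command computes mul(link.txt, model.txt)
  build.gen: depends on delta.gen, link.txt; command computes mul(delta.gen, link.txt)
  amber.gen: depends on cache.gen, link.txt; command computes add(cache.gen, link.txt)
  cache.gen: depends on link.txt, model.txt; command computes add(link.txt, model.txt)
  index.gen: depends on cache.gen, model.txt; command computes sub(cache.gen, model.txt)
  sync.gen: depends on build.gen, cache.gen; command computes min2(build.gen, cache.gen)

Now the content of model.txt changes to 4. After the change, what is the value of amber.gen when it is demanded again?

Demanding amber.gen again yields 2.

First demand of the output computes:
  cache.gen = add(-1, 0) = -1
  amber.gen = add(-1, -1) = -2

After the edit, cleaning proceeds:
  cache.gen: a read changed (model.txt 0->4) — executes, giving 3.
  amber.gen: a read changed (cache.gen -1->3) — executes, giving 2.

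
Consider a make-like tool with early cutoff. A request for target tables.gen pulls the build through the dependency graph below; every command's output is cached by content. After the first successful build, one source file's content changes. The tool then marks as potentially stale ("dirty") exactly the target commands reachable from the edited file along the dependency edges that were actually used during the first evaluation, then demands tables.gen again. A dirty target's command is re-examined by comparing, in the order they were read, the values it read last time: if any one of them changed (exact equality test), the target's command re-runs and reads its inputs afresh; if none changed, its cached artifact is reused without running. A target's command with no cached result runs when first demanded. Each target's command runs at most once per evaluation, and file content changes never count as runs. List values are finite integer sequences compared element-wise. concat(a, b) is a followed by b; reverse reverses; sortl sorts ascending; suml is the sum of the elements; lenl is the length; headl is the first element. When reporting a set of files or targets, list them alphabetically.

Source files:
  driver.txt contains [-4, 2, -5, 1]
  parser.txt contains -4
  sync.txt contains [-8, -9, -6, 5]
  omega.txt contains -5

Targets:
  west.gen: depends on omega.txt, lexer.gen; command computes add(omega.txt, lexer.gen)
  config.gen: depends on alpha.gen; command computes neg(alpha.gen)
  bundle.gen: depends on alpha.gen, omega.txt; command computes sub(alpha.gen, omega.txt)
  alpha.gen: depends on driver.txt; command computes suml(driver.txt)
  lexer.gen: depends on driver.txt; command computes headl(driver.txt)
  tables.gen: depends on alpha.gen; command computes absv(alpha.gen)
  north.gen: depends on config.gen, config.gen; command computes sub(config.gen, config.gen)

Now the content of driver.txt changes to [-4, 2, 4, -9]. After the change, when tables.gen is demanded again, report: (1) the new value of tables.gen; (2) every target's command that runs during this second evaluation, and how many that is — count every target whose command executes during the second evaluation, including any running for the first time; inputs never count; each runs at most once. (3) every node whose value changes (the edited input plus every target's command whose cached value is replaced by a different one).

First demand of the output computes:
  alpha.gen = suml([-4, 2, -5, 1]) = -6
  tables.gen = absv(-6) = 6

After the edit, cleaning proceeds:
  alpha.gen: a read changed (driver.txt [-4, 2, -5, 1]->[-4, 2, 4, -9]) — executes, giving -7.
  tables.gen: a read changed (alpha.gen -6->-7) — executes, giving 7.

Demanding tables.gen again yields 7.
2 target commands run: alpha.gen, tables.gen.
The nodes whose values change: alpha.gen, driver.txt, tables.gen.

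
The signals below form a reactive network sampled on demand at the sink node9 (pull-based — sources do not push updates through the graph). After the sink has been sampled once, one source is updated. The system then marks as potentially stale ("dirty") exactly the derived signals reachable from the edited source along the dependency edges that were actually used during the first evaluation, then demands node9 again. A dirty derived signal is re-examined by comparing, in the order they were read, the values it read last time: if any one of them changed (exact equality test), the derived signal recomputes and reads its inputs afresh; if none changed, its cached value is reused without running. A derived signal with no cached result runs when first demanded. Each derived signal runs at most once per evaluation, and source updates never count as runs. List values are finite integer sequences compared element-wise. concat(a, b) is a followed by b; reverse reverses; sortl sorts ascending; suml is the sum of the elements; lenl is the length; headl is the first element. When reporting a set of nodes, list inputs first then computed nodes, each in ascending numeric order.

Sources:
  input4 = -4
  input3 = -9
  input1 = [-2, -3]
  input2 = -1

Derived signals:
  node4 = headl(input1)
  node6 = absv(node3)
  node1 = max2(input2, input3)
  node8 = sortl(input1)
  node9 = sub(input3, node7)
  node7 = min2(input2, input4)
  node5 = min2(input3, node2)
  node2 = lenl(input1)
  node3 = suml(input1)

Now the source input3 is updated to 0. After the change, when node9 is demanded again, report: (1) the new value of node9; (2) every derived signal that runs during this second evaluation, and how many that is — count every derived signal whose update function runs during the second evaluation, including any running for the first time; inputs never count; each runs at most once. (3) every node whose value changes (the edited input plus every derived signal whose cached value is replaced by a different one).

Initial pass — values computed on the first demand:
  node7 = min2(-1, -4) = -4
  node9 = sub(-9, -4) = -5

Second demand — change propagation:
  node9: re-runs because input3 -9->0; new result 4.

node9 now evaluates to 4.
Run set: node9 (1 run).
Changed values: input3, node9.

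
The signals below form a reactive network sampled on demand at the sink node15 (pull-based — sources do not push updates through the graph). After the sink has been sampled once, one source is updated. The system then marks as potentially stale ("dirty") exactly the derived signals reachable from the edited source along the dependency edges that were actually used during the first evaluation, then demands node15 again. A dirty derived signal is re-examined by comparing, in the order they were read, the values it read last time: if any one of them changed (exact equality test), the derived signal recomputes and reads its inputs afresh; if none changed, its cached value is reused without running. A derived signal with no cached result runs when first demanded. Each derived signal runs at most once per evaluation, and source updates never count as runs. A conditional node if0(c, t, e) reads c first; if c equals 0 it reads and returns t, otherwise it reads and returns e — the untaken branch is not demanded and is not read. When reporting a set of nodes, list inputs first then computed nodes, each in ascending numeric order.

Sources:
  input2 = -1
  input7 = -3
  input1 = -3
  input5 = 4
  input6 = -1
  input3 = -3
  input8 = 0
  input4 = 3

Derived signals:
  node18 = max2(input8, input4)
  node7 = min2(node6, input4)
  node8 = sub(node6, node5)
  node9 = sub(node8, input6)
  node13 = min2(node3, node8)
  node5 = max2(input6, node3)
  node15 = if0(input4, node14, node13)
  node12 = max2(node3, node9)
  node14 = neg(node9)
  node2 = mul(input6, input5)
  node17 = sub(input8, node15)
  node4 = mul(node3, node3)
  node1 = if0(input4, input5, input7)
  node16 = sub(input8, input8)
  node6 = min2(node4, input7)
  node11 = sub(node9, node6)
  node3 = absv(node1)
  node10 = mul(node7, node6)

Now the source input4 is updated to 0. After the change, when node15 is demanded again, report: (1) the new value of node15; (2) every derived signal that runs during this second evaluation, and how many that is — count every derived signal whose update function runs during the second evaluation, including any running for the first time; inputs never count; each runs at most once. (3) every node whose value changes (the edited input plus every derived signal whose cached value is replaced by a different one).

node15 now evaluates to 6.
Run set: node1, node3, node4, node5, node6, node8, node9, node14, node15 (9 run).
Changed values: input4, node1, node3, node4, node5, node8, node15.
The important point: the flipped condition redirects demand; node13 is left stale, never re-checked.

Initial pass — values computed on the first demand:
  node1 = if0(input4=3 -> else branch input7) = -3
  node3 = absv(-3) = 3
  node4 = mul(3, 3) = 9
  node5 = max2(-1, 3) = 3
  node6 = min2(9, -3) = -3
  node8 = sub(-3, 3) = -6
  node13 = min2(3, -6) = -6
  node15 = if0(input4=3 -> else branch node13) = -6

Second demand — change propagation:
  node1: re-runs because input4 3->0; new result 4.
  node3: re-runs because node1 -3->4; new result 4.
  node4: re-runs because node3 3->4; node3 3->4; new result 16.
  node5: re-runs because node3 3->4; new result 4.
  node6: re-runs because node4 9->16; new result -3 (unchanged).
  node8: re-runs because node5 3->4; new result -7.
  node9: newly demanded (no cache) — executes and yields -6.
  node13: dirty yet unreached — the second evaluation never asks for it.
  node14: newly demanded (no cache) — executes and yields 6.
  node15: re-runs because input4 3->0; new result 6.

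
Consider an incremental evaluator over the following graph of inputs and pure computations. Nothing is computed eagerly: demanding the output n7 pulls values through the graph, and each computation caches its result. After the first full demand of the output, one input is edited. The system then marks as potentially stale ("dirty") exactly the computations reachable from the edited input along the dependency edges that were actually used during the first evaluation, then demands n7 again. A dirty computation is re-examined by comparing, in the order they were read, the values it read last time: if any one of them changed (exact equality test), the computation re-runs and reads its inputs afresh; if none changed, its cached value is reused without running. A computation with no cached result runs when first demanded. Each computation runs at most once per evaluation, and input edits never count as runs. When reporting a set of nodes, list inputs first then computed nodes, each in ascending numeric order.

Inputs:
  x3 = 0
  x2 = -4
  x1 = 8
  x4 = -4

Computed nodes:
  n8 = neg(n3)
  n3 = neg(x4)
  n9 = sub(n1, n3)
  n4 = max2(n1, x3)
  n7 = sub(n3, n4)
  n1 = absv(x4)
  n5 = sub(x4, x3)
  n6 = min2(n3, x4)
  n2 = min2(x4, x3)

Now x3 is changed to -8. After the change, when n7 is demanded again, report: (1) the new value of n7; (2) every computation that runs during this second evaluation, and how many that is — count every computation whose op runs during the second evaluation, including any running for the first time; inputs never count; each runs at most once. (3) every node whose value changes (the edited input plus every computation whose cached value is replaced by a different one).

n7 now evaluates to 0.
Run set: n4 (1 run).
Changed values: x3.
The important point: n4 recomputes to an identical value, and the output ends up unchanged.

Initial pass — values computed on the first demand:
  n1 = absv(-4) = 4
  n3 = neg(-4) = 4
  n4 = max2(4, 0) = 4
  n7 = sub(4, 4) = 0

Second demand — change propagation:
  n4: re-runs because x3 0->-8; new result 4 (unchanged).
  n7: re-examined; everything it read last time is the same (n3 unchanged, n4 unchanged) — cache 0 kept, no run.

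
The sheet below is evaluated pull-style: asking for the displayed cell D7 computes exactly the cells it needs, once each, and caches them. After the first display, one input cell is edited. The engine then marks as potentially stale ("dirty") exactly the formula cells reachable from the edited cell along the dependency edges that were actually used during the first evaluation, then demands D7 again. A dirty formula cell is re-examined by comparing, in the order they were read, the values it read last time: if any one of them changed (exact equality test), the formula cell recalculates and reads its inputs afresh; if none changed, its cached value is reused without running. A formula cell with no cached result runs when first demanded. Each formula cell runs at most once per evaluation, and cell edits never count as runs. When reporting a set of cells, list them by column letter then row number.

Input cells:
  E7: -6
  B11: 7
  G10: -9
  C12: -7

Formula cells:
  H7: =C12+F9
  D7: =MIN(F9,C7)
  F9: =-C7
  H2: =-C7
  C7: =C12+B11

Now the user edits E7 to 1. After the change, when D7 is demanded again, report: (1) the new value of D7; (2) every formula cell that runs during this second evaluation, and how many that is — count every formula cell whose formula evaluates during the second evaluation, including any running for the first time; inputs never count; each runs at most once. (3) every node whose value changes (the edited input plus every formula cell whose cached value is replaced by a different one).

Demanding D7 again yields 0.
0 formula cells run: none.
The nodes whose values change: E7.
Note the shortcut — nothing in the graph depends on E7 at all, so no recomputation happens.

First demand of the output computes:
  C7 = -7 + 7 = 0
  F9 = -(0) = 0
  D7 = MIN(0, 0) = 0

After the edit, cleaning proceeds:
  no node depends on E7 at all; the second demand re-runs nothing.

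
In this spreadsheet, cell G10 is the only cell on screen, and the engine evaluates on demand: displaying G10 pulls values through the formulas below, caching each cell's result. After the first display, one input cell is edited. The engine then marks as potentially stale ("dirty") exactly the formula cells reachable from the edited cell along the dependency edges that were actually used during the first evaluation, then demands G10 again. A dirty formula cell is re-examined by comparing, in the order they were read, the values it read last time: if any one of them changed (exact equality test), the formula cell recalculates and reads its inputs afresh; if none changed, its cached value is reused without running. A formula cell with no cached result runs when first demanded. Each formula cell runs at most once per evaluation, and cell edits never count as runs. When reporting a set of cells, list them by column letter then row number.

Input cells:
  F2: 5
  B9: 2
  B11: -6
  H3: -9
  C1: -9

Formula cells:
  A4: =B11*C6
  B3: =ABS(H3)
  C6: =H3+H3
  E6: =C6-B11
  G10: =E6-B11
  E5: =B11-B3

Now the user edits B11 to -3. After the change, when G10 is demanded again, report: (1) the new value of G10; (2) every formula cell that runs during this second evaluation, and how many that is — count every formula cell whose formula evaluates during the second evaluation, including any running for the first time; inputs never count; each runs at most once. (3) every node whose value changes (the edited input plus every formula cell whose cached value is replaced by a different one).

Initial pass — values computed on the first demand:
  C6 = -9 + -9 = -18
  E6 = -18 - -6 = -12
  G10 = -12 - -6 = -6

Second demand — change propagation:
  E6: re-runs because B11 -6->-3; new result -15.
  G10: re-runs because E6 -12->-15; B11 -6->-3; new result -12.

G10 now evaluates to -12.
Run set: E6, G10 (2 run).
Changed values: B11, E6, G10.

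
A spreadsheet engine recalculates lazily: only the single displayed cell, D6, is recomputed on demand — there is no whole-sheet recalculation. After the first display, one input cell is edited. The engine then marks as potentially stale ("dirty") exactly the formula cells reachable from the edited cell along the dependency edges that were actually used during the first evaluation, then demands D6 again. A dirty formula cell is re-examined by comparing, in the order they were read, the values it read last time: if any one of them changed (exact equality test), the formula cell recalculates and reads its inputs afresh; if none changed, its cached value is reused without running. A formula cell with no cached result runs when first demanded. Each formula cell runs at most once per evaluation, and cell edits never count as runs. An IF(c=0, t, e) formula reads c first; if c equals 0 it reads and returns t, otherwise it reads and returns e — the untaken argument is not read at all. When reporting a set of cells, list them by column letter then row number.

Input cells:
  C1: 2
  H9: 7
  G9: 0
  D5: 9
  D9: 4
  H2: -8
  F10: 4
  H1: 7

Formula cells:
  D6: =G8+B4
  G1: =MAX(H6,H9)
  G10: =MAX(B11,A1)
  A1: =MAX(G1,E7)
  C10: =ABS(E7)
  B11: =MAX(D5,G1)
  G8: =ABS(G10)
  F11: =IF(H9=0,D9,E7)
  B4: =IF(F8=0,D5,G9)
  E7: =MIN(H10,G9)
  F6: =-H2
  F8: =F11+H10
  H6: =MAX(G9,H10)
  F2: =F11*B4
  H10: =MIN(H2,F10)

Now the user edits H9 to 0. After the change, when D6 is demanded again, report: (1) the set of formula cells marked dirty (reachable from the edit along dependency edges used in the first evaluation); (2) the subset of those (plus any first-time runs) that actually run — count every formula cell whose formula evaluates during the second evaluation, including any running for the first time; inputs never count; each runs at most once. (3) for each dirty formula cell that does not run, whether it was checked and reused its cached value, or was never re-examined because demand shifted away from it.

First evaluation (everything demanded from the output):
  H10 = MIN(-8, 4) = -8
  E7 = MIN(-8, 0) = -8
  F11 = IF(H9=0: H9=7 -> else branch E7) = -8
  F8 = -8 + -8 = -16
  B4 = IF(F8=0: F8=-16 -> else branch G9) = 0
  H6 = MAX(0, -8) = 0
  G1 = MAX(0, 7) = 7
  A1 = MAX(7, -8) = 7
  B11 = MAX(9, 7) = 9
  G10 = MAX(9, 7) = 9
  G8 = ABS(9) = 9
  D6 = 9 + 0 = 9

Propagation after the edit:
  F11: runs — H9 7->0; result 4.
  F8: runs — F11 -8->4; result -4.
  B4: runs — F8 -16->-4; result 0 (same value as before).
  G1: runs — H9 7->0; result 0.
  A1: runs — G1 7->0; result 0.
  B11: runs — G1 7->0; result 9 (same value as before).
  G10: runs — A1 7->0; result 9 (same value as before).
  G8: checked — values it read are unchanged (G10 unchanged); reused cached 9 without running.
  D6: checked — values it read are unchanged (G8 unchanged, B4 unchanged); reused cached 9 without running.

Key observation: the cutoff stops propagation at G8 — its inputs' values are unchanged, so it reuses its cache.

Marked dirty: A1, B4, B11, D6, F8, F11, G1, G8, G10.
Formula cells that run: A1, B4, B11, F8, F11, G1, G10 — 7 in total.
Checked but reused from cache: D6, G8.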